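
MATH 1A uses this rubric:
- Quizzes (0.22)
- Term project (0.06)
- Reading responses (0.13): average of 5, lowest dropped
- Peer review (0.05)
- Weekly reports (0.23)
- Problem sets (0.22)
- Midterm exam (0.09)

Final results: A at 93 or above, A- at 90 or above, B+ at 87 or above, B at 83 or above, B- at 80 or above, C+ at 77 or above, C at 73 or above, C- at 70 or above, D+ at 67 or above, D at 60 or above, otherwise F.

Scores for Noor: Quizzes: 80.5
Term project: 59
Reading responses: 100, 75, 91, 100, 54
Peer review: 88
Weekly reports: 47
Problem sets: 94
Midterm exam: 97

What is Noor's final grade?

Reading responses: drop 54 → average of remaining 4 = 366/4 = 91.5
Weighted total:
  Quizzes 80.5 × 0.22 = 17.71
  Term project 59 × 0.06 = 3.54
  Reading responses 91.5 × 0.13 = 11.895
  Peer review 88 × 0.05 = 4.4
  Weekly reports 47 × 0.23 = 10.81
  Problem sets 94 × 0.22 = 20.68
  Midterm exam 97 × 0.09 = 8.73
Sum = 77.765
77.765 is ≥ 77 and < 80 → C+

C+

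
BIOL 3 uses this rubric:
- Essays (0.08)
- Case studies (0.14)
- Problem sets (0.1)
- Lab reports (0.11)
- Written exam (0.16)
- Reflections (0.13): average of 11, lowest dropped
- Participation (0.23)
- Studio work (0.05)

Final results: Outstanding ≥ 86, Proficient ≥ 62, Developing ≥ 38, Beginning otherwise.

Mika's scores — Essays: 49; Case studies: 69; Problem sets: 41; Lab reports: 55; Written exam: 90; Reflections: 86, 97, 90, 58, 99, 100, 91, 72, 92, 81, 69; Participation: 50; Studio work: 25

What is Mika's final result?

Proficient

Reflections: drop 58 → average of remaining 10 = 877/10 = 87.7
Weighted total:
  Essays 49 × 0.08 = 3.92
  Case studies 69 × 0.14 = 9.66
  Problem sets 41 × 0.1 = 4.1
  Lab reports 55 × 0.11 = 6.05
  Written exam 90 × 0.16 = 14.4
  Reflections 87.7 × 0.13 = 11.401
  Participation 50 × 0.23 = 11.5
  Studio work 25 × 0.05 = 1.25
Sum = 62.281
62.281 is ≥ 62 and < 86 → Proficient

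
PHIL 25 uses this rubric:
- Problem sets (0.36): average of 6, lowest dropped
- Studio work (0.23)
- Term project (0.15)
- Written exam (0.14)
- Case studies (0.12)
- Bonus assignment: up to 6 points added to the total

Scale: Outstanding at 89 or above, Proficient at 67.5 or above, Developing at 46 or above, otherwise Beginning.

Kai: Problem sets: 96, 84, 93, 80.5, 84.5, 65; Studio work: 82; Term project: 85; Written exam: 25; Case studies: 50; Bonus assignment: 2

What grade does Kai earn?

Proficient

Problem sets: drop 65 → average of remaining 5 = 438/5 = 87.6
Weighted total:
  Problem sets 87.6 × 0.36 = 31.536
  Studio work 82 × 0.23 = 18.86
  Term project 85 × 0.15 = 12.75
  Written exam 25 × 0.14 = 3.5
  Case studies 50 × 0.12 = 6
Sum = 72.646
Bonus assignment: 72.646 + 2 = 74.646
74.646 is ≥ 67.5 and < 89 → Proficient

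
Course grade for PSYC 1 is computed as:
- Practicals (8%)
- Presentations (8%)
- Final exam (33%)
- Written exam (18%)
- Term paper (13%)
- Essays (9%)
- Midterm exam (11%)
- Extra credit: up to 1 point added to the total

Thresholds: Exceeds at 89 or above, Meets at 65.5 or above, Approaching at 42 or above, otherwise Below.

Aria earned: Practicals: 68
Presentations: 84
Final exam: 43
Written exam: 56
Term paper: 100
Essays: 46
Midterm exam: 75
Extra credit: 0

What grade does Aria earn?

Approaching

Weighted total:
  Practicals 68 × 0.08 = 5.44
  Presentations 84 × 0.08 = 6.72
  Final exam 43 × 0.33 = 14.19
  Written exam 56 × 0.18 = 10.08
  Term paper 100 × 0.13 = 13
  Essays 46 × 0.09 = 4.14
  Midterm exam 75 × 0.11 = 8.25
Sum = 61.82
Extra credit: 61.82 + 0 = 61.82
61.82 is ≥ 42 and < 65.5 → Approaching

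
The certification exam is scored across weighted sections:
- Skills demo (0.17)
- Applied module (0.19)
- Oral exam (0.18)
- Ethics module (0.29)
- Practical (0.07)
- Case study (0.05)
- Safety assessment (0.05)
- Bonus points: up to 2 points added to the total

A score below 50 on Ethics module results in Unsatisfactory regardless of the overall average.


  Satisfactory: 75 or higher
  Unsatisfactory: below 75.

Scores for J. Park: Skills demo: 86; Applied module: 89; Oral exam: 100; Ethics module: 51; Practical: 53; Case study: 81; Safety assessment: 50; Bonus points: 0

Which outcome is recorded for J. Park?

Unsatisfactory

Ethics module score 51 ≥ 50: minimum met.
Weighted total:
  Skills demo 86 × 0.17 = 14.62
  Applied module 89 × 0.19 = 16.91
  Oral exam 100 × 0.18 = 18
  Ethics module 51 × 0.29 = 14.79
  Practical 53 × 0.07 = 3.71
  Case study 81 × 0.05 = 4.05
  Safety assessment 50 × 0.05 = 2.5
Sum = 74.58
Bonus points: 74.58 + 0 = 74.58
74.58 < 75 → Unsatisfactory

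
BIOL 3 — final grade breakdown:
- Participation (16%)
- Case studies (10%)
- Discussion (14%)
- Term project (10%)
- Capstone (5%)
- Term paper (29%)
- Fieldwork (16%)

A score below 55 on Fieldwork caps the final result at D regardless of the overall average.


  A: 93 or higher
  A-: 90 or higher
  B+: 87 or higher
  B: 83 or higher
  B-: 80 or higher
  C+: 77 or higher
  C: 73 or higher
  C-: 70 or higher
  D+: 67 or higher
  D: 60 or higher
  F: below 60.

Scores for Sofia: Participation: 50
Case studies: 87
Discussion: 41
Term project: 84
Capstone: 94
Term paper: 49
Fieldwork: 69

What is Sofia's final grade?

Fieldwork score 69 ≥ 55: minimum met.
Weighted total:
  Participation 50 × 0.16 = 8
  Case studies 87 × 0.1 = 8.7
  Discussion 41 × 0.14 = 5.74
  Term project 84 × 0.1 = 8.4
  Capstone 94 × 0.05 = 4.7
  Term paper 49 × 0.29 = 14.21
  Fieldwork 69 × 0.16 = 11.04
Sum = 60.79
60.79 is ≥ 60 and < 67 → D

D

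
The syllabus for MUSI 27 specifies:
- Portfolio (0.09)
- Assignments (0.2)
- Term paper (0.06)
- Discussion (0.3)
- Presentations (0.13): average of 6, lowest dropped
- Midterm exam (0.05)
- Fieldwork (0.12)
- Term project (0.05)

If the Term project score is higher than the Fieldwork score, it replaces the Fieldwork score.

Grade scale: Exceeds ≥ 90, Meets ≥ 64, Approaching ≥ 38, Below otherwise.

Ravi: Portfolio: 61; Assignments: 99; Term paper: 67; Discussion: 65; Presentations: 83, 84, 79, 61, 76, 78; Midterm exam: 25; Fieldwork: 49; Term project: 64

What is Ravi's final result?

Presentations: drop 61 → average of remaining 5 = 400/5 = 80
Term project (64) > Fieldwork (49), so Fieldwork counts as 64.
Weighted total:
  Portfolio 61 × 0.09 = 5.49
  Assignments 99 × 0.2 = 19.8
  Term paper 67 × 0.06 = 4.02
  Discussion 65 × 0.3 = 19.5
  Presentations 80 × 0.13 = 10.4
  Midterm exam 25 × 0.05 = 1.25
  Fieldwork 64 × 0.12 = 7.68
  Term project 64 × 0.05 = 3.2
Sum = 71.34
71.34 is ≥ 64 and < 90 → Meets

Meets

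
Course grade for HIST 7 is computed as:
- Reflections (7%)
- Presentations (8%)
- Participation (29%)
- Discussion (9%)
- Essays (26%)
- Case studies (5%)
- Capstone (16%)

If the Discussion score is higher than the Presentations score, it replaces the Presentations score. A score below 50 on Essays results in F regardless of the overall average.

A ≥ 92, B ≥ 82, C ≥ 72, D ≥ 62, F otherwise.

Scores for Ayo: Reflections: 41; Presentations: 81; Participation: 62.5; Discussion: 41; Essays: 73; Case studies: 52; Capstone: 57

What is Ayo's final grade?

Discussion (41) ≤ Presentations (81), so Presentations stays at 81.
Essays score 73 ≥ 50: minimum met.
Weighted total:
  Reflections 41 × 0.07 = 2.87
  Presentations 81 × 0.08 = 6.48
  Participation 62.5 × 0.29 = 18.125
  Discussion 41 × 0.09 = 3.69
  Essays 73 × 0.26 = 18.98
  Case studies 52 × 0.05 = 2.6
  Capstone 57 × 0.16 = 9.12
Sum = 61.865
61.865 < 62 → F

F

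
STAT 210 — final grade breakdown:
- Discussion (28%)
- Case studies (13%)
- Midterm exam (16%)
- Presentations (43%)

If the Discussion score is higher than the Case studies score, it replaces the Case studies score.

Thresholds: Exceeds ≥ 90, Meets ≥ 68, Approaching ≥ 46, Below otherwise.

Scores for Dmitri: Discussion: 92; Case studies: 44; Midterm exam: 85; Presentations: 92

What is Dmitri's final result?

Exceeds

Discussion (92) > Case studies (44), so Case studies counts as 92.
Weighted total:
  Discussion 92 × 0.28 = 25.76
  Case studies 92 × 0.13 = 11.96
  Midterm exam 85 × 0.16 = 13.6
  Presentations 92 × 0.43 = 39.56
Sum = 90.88
90.88 ≥ 90 → Exceeds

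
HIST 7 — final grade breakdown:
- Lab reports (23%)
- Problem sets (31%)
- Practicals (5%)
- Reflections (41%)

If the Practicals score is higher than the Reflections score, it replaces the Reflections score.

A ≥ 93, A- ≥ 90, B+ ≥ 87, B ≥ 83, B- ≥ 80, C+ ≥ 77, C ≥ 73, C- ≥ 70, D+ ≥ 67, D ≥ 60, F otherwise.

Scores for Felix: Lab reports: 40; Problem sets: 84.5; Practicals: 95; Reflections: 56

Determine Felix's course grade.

C+

Practicals (95) > Reflections (56), so Reflections counts as 95.
Weighted total:
  Lab reports 40 × 0.23 = 9.2
  Problem sets 84.5 × 0.31 = 26.195
  Practicals 95 × 0.05 = 4.75
  Reflections 95 × 0.41 = 38.95
Sum = 79.095
79.095 is ≥ 77 and < 80 → C+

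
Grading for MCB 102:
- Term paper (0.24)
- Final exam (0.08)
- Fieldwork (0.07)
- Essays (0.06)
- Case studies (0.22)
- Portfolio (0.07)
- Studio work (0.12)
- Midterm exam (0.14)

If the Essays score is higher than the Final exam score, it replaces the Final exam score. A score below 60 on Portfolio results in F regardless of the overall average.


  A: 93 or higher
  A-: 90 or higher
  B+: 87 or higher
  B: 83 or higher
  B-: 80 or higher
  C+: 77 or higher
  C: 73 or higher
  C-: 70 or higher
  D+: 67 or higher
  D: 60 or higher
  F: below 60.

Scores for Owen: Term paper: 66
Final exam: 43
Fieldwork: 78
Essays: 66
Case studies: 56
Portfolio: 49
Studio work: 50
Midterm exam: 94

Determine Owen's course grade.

F

Essays (66) > Final exam (43), so Final exam counts as 66.
Portfolio score 49 < 60: minimum not met.
Weighted total:
  Term paper 66 × 0.24 = 15.84
  Final exam 66 × 0.08 = 5.28
  Fieldwork 78 × 0.07 = 5.46
  Essays 66 × 0.06 = 3.96
  Case studies 56 × 0.22 = 12.32
  Portfolio 49 × 0.07 = 3.43
  Studio work 50 × 0.12 = 6
  Midterm exam 94 × 0.14 = 13.16
Sum = 65.45
Because the Portfolio minimum was not met, the result is F.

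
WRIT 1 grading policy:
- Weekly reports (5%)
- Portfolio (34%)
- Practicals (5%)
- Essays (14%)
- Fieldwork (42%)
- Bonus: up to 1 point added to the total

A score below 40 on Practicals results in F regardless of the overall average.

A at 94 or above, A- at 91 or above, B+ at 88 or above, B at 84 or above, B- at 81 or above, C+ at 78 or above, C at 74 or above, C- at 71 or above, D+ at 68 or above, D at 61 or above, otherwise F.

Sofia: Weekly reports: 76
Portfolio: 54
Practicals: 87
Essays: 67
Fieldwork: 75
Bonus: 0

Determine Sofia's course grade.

Practicals score 87 ≥ 40: minimum met.
Weighted total:
  Weekly reports 76 × 0.05 = 3.8
  Portfolio 54 × 0.34 = 18.36
  Practicals 87 × 0.05 = 4.35
  Essays 67 × 0.14 = 9.38
  Fieldwork 75 × 0.42 = 31.5
Sum = 67.39
Bonus: 67.39 + 0 = 67.39
67.39 is ≥ 61 and < 68 → D

D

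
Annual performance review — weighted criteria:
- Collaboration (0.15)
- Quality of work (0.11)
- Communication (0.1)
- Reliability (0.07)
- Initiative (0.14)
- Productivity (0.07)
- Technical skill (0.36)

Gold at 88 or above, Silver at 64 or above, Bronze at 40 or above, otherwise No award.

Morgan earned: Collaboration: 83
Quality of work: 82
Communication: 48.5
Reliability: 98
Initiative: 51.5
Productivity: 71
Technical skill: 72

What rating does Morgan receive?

Silver

Weighted total:
  Collaboration 83 × 0.15 = 12.45
  Quality of work 82 × 0.11 = 9.02
  Communication 48.5 × 0.1 = 4.85
  Reliability 98 × 0.07 = 6.86
  Initiative 51.5 × 0.14 = 7.21
  Productivity 71 × 0.07 = 4.97
  Technical skill 72 × 0.36 = 25.92
Sum = 71.28
71.28 is ≥ 64 and < 88 → Silver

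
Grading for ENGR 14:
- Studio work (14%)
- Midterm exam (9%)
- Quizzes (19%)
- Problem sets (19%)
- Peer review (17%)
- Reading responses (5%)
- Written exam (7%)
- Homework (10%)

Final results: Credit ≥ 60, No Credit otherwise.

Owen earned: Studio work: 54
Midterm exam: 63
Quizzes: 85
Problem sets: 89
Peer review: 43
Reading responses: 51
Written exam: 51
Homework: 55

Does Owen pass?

Credit

Weighted total:
  Studio work 54 × 0.14 = 7.56
  Midterm exam 63 × 0.09 = 5.67
  Quizzes 85 × 0.19 = 16.15
  Problem sets 89 × 0.19 = 16.91
  Peer review 43 × 0.17 = 7.31
  Reading responses 51 × 0.05 = 2.55
  Written exam 51 × 0.07 = 3.57
  Homework 55 × 0.1 = 5.5
Sum = 65.22
65.22 ≥ 60 → Credit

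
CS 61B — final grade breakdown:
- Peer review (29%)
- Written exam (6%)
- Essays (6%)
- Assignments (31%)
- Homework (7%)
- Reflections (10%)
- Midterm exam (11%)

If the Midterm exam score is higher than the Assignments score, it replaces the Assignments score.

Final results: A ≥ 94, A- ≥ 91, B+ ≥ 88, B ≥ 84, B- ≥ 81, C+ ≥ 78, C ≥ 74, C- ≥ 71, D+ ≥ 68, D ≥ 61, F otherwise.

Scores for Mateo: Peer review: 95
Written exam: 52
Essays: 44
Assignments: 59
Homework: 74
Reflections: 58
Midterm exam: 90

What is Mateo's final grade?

B-

Midterm exam (90) > Assignments (59), so Assignments counts as 90.
Weighted total:
  Peer review 95 × 0.29 = 27.55
  Written exam 52 × 0.06 = 3.12
  Essays 44 × 0.06 = 2.64
  Assignments 90 × 0.31 = 27.9
  Homework 74 × 0.07 = 5.18
  Reflections 58 × 0.1 = 5.8
  Midterm exam 90 × 0.11 = 9.9
Sum = 82.09
82.09 is ≥ 81 and < 84 → B-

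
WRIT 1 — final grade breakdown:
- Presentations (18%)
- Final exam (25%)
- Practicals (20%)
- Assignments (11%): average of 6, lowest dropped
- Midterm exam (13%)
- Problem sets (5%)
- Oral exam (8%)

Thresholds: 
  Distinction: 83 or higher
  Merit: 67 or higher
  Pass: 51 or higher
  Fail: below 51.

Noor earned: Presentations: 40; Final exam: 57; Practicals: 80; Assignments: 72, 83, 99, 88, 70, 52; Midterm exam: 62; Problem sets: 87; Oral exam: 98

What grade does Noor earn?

Pass

Assignments: drop 52 → average of remaining 5 = 412/5 = 82.4
Weighted total:
  Presentations 40 × 0.18 = 7.2
  Final exam 57 × 0.25 = 14.25
  Practicals 80 × 0.2 = 16
  Assignments 82.4 × 0.11 = 9.064
  Midterm exam 62 × 0.13 = 8.06
  Problem sets 87 × 0.05 = 4.35
  Oral exam 98 × 0.08 = 7.84
Sum = 66.764
66.764 is ≥ 51 and < 67 → Pass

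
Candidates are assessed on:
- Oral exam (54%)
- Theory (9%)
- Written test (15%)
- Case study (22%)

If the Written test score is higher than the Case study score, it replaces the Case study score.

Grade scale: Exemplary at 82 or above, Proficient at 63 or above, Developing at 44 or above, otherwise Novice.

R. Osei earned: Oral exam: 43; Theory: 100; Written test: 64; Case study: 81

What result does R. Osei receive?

Written test (64) ≤ Case study (81), so Case study stays at 81.
Weighted total:
  Oral exam 43 × 0.54 = 23.22
  Theory 100 × 0.09 = 9
  Written test 64 × 0.15 = 9.6
  Case study 81 × 0.22 = 17.82
Sum = 59.64
59.64 is ≥ 44 and < 63 → Developing

Developing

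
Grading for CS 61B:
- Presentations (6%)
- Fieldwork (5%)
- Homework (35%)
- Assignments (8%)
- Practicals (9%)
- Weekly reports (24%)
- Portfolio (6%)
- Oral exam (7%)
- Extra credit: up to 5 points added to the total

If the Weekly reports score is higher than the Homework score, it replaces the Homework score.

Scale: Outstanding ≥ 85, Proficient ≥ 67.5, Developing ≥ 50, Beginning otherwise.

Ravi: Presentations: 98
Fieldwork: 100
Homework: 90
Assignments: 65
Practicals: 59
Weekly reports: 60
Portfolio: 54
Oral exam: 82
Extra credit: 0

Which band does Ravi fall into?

Weekly reports (60) ≤ Homework (90), so Homework stays at 90.
Weighted total:
  Presentations 98 × 0.06 = 5.88
  Fieldwork 100 × 0.05 = 5
  Homework 90 × 0.35 = 31.5
  Assignments 65 × 0.08 = 5.2
  Practicals 59 × 0.09 = 5.31
  Weekly reports 60 × 0.24 = 14.4
  Portfolio 54 × 0.06 = 3.24
  Oral exam 82 × 0.07 = 5.74
Sum = 76.27
Extra credit: 76.27 + 0 = 76.27
76.27 is ≥ 67.5 and < 85 → Proficient

Proficient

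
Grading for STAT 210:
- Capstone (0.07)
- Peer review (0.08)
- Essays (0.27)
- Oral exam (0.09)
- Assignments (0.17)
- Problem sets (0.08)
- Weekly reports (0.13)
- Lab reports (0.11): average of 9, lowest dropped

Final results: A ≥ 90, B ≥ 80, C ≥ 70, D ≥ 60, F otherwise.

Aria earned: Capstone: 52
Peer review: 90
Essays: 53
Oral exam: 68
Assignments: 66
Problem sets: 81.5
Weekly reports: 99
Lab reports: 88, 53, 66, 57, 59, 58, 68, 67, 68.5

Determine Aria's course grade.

D

Lab reports: drop 53 → average of remaining 8 = 531.5/8 = 66.4375
Weighted total:
  Capstone 52 × 0.07 = 3.64
  Peer review 90 × 0.08 = 7.2
  Essays 53 × 0.27 = 14.31
  Oral exam 68 × 0.09 = 6.12
  Assignments 66 × 0.17 = 11.22
  Problem sets 81.5 × 0.08 = 6.52
  Weekly reports 99 × 0.13 = 12.87
  Lab reports 66.4375 × 0.11 = 7.308125
Sum = 69.188125
69.188125 is ≥ 60 and < 70 → D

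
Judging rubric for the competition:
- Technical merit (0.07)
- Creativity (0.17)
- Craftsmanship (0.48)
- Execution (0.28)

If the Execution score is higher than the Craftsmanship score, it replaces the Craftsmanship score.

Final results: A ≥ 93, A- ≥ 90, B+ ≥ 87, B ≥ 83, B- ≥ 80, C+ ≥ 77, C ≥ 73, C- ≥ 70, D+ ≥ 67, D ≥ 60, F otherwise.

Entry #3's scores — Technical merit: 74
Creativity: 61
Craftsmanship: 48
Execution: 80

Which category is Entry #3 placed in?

C

Execution (80) > Craftsmanship (48), so Craftsmanship counts as 80.
Weighted total:
  Technical merit 74 × 0.07 = 5.18
  Creativity 61 × 0.17 = 10.37
  Craftsmanship 80 × 0.48 = 38.4
  Execution 80 × 0.28 = 22.4
Sum = 76.35
76.35 is ≥ 73 and < 77 → C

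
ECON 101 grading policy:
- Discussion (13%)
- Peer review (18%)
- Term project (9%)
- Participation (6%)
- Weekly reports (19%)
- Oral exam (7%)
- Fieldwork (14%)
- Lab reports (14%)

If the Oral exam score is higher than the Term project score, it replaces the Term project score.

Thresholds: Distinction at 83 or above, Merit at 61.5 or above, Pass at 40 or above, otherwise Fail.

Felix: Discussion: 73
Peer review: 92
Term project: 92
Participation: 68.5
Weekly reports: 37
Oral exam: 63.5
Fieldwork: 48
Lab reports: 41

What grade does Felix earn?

Merit

Oral exam (63.5) ≤ Term project (92), so Term project stays at 92.
Weighted total:
  Discussion 73 × 0.13 = 9.49
  Peer review 92 × 0.18 = 16.56
  Term project 92 × 0.09 = 8.28
  Participation 68.5 × 0.06 = 4.11
  Weekly reports 37 × 0.19 = 7.03
  Oral exam 63.5 × 0.07 = 4.445
  Fieldwork 48 × 0.14 = 6.72
  Lab reports 41 × 0.14 = 5.74
Sum = 62.375
62.375 is ≥ 61.5 and < 83 → Merit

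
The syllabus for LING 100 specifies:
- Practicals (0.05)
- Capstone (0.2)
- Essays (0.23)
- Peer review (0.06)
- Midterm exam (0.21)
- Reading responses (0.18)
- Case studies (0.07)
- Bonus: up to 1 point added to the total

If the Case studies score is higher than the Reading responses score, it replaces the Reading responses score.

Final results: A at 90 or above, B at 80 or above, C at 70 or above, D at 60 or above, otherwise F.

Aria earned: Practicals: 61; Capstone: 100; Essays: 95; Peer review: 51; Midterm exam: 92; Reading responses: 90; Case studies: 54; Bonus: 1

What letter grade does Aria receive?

Case studies (54) ≤ Reading responses (90), so Reading responses stays at 90.
Weighted total:
  Practicals 61 × 0.05 = 3.05
  Capstone 100 × 0.2 = 20
  Essays 95 × 0.23 = 21.85
  Peer review 51 × 0.06 = 3.06
  Midterm exam 92 × 0.21 = 19.32
  Reading responses 90 × 0.18 = 16.2
  Case studies 54 × 0.07 = 3.78
Sum = 87.26
Bonus: 87.26 + 1 = 88.26
88.26 is ≥ 80 and < 90 → B

B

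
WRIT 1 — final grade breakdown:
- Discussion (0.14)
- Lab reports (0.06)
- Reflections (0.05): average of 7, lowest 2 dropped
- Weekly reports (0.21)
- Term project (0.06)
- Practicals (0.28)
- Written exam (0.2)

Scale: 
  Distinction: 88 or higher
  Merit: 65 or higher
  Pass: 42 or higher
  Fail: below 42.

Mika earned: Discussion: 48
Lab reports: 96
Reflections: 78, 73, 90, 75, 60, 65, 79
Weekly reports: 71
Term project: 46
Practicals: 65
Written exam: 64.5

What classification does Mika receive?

Reflections: drop 60, 65 → average of remaining 5 = 395/5 = 79
Weighted total:
  Discussion 48 × 0.14 = 6.72
  Lab reports 96 × 0.06 = 5.76
  Reflections 79 × 0.05 = 3.95
  Weekly reports 71 × 0.21 = 14.91
  Term project 46 × 0.06 = 2.76
  Practicals 65 × 0.28 = 18.2
  Written exam 64.5 × 0.2 = 12.9
Sum = 65.2
65.2 is ≥ 65 and < 88 → Merit

Merit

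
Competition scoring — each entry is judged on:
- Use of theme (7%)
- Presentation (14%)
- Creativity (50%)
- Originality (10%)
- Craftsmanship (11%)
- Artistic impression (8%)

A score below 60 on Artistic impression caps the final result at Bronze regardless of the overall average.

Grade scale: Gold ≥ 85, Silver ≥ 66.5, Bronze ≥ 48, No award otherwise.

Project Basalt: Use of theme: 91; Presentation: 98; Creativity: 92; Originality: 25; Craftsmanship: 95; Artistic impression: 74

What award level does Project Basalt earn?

Silver

Artistic impression score 74 ≥ 60: minimum met.
Weighted total:
  Use of theme 91 × 0.07 = 6.37
  Presentation 98 × 0.14 = 13.72
  Creativity 92 × 0.5 = 46
  Originality 25 × 0.1 = 2.5
  Craftsmanship 95 × 0.11 = 10.45
  Artistic impression 74 × 0.08 = 5.92
Sum = 84.96
84.96 is ≥ 66.5 and < 85 → Silver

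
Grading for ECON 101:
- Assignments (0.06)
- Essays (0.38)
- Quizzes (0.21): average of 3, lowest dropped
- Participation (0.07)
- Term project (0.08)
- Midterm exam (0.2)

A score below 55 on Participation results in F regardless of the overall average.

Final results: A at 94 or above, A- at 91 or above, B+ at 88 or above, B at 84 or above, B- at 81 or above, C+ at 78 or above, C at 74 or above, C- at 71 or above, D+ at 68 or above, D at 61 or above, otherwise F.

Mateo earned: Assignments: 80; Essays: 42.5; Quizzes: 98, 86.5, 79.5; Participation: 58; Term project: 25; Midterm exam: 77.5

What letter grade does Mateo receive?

D

Quizzes: drop 79.5 → average of remaining 2 = 184.5/2 = 92.25
Participation score 58 ≥ 55: minimum met.
Weighted total:
  Assignments 80 × 0.06 = 4.8
  Essays 42.5 × 0.38 = 16.15
  Quizzes 92.25 × 0.21 = 19.3725
  Participation 58 × 0.07 = 4.06
  Term project 25 × 0.08 = 2
  Midterm exam 77.5 × 0.2 = 15.5
Sum = 61.8825
61.8825 is ≥ 61 and < 68 → D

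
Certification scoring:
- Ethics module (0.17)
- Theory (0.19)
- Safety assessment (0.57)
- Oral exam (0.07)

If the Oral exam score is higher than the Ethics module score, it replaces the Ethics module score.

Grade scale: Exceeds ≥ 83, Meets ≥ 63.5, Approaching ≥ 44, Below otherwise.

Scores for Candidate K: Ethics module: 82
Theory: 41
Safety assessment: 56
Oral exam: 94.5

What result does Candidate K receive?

Approaching

Oral exam (94.5) > Ethics module (82), so Ethics module counts as 94.5.
Weighted total:
  Ethics module 94.5 × 0.17 = 16.065
  Theory 41 × 0.19 = 7.79
  Safety assessment 56 × 0.57 = 31.92
  Oral exam 94.5 × 0.07 = 6.615
Sum = 62.39
62.39 is ≥ 44 and < 63.5 → Approaching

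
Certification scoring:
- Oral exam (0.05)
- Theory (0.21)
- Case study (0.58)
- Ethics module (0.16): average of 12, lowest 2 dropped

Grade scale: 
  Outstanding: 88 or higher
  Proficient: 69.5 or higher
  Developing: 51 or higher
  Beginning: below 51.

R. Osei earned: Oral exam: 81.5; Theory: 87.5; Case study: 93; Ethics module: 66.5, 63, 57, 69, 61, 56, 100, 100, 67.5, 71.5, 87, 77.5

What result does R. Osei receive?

Outstanding

Ethics module: drop 56, 57 → average of remaining 10 = 763/10 = 76.3
Weighted total:
  Oral exam 81.5 × 0.05 = 4.075
  Theory 87.5 × 0.21 = 18.375
  Case study 93 × 0.58 = 53.94
  Ethics module 76.3 × 0.16 = 12.208
Sum = 88.598
88.598 ≥ 88 → Outstanding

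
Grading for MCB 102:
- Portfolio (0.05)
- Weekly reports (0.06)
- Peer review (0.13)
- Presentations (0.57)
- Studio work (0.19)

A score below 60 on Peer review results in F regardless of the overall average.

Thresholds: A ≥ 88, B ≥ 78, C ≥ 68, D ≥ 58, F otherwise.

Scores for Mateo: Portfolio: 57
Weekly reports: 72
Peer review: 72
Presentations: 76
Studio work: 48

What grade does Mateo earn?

C

Peer review score 72 ≥ 60: minimum met.
Weighted total:
  Portfolio 57 × 0.05 = 2.85
  Weekly reports 72 × 0.06 = 4.32
  Peer review 72 × 0.13 = 9.36
  Presentations 76 × 0.57 = 43.32
  Studio work 48 × 0.19 = 9.12
Sum = 68.97
68.97 is ≥ 68 and < 78 → C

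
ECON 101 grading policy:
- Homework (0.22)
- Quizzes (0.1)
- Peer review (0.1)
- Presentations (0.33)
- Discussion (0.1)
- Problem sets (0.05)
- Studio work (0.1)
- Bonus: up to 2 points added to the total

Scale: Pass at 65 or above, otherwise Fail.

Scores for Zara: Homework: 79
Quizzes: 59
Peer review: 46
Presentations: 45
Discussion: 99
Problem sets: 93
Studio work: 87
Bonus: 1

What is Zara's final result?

Pass

Weighted total:
  Homework 79 × 0.22 = 17.38
  Quizzes 59 × 0.1 = 5.9
  Peer review 46 × 0.1 = 4.6
  Presentations 45 × 0.33 = 14.85
  Discussion 99 × 0.1 = 9.9
  Problem sets 93 × 0.05 = 4.65
  Studio work 87 × 0.1 = 8.7
Sum = 65.98
Bonus: 65.98 + 1 = 66.98
66.98 ≥ 65 → Pass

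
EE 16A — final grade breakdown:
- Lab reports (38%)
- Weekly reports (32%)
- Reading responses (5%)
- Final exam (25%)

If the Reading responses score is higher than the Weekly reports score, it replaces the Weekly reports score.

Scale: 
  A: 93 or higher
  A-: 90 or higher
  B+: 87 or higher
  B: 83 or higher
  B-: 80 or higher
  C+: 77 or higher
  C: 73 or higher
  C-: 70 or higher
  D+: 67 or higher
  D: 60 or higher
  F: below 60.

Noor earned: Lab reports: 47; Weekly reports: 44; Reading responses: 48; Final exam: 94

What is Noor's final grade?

Reading responses (48) > Weekly reports (44), so Weekly reports counts as 48.
Weighted total:
  Lab reports 47 × 0.38 = 17.86
  Weekly reports 48 × 0.32 = 15.36
  Reading responses 48 × 0.05 = 2.4
  Final exam 94 × 0.25 = 23.5
Sum = 59.12
59.12 < 60 → F

F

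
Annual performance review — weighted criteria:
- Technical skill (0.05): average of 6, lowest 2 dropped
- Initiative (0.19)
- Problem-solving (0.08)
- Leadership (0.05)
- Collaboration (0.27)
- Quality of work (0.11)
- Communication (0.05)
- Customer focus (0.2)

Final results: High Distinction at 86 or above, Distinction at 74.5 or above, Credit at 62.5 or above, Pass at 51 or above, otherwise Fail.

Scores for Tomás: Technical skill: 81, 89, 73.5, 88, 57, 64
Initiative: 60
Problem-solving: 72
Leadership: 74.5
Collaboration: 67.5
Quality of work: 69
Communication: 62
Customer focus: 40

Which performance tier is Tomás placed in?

Pass

Technical skill: drop 57, 64 → average of remaining 4 = 331.5/4 = 82.875
Weighted total:
  Technical skill 82.875 × 0.05 = 4.14375
  Initiative 60 × 0.19 = 11.4
  Problem-solving 72 × 0.08 = 5.76
  Leadership 74.5 × 0.05 = 3.725
  Collaboration 67.5 × 0.27 = 18.225
  Quality of work 69 × 0.11 = 7.59
  Communication 62 × 0.05 = 3.1
  Customer focus 40 × 0.2 = 8
Sum = 61.94375
61.94375 is ≥ 51 and < 62.5 → Pass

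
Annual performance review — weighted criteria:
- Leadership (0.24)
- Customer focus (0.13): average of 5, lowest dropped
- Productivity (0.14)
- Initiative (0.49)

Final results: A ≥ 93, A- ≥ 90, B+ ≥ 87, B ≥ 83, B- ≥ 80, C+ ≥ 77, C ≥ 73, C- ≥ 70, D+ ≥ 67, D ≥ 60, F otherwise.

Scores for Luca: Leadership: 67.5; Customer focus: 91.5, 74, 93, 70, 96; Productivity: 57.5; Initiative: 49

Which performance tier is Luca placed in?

Customer focus: drop 70 → average of remaining 4 = 354.5/4 = 88.625
Weighted total:
  Leadership 67.5 × 0.24 = 16.2
  Customer focus 88.625 × 0.13 = 11.52125
  Productivity 57.5 × 0.14 = 8.05
  Initiative 49 × 0.49 = 24.01
Sum = 59.78125
59.78125 < 60 → F

F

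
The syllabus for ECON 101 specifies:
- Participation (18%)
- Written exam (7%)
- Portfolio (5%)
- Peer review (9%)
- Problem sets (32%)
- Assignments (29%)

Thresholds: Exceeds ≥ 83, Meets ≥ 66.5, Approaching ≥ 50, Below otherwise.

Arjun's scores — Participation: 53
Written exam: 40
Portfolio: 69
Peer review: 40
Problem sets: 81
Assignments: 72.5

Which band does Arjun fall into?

Weighted total:
  Participation 53 × 0.18 = 9.54
  Written exam 40 × 0.07 = 2.8
  Portfolio 69 × 0.05 = 3.45
  Peer review 40 × 0.09 = 3.6
  Problem sets 81 × 0.32 = 25.92
  Assignments 72.5 × 0.29 = 21.025
Sum = 66.335
66.335 is ≥ 50 and < 66.5 → Approaching

Approaching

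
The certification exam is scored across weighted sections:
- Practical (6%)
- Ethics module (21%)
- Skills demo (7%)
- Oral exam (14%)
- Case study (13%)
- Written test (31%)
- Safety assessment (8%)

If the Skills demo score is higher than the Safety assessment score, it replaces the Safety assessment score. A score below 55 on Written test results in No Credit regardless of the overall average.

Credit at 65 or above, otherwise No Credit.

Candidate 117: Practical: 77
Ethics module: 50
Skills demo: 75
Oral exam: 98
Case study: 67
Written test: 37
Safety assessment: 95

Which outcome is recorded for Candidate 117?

No Credit

Skills demo (75) ≤ Safety assessment (95), so Safety assessment stays at 95.
Written test score 37 < 55: minimum not met.
Weighted total:
  Practical 77 × 0.06 = 4.62
  Ethics module 50 × 0.21 = 10.5
  Skills demo 75 × 0.07 = 5.25
  Oral exam 98 × 0.14 = 13.72
  Case study 67 × 0.13 = 8.71
  Written test 37 × 0.31 = 11.47
  Safety assessment 95 × 0.08 = 7.6
Sum = 61.87
Because the Written test minimum was not met, the result is No Credit.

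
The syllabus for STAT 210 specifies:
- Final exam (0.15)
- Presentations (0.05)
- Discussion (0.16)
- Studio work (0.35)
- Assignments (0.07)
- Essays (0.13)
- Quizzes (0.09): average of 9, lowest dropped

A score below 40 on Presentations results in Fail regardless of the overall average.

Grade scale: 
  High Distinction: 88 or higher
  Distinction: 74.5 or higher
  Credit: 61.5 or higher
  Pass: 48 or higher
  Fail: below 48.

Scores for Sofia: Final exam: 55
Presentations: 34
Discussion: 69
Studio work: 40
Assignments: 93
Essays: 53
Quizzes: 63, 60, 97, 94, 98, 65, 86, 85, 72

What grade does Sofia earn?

Quizzes: drop 60 → average of remaining 8 = 660/8 = 82.5
Presentations score 34 < 40: minimum not met.
Weighted total:
  Final exam 55 × 0.15 = 8.25
  Presentations 34 × 0.05 = 1.7
  Discussion 69 × 0.16 = 11.04
  Studio work 40 × 0.35 = 14
  Assignments 93 × 0.07 = 6.51
  Essays 53 × 0.13 = 6.89
  Quizzes 82.5 × 0.09 = 7.425
Sum = 55.815
Because the Presentations minimum was not met, the result is Fail.

Fail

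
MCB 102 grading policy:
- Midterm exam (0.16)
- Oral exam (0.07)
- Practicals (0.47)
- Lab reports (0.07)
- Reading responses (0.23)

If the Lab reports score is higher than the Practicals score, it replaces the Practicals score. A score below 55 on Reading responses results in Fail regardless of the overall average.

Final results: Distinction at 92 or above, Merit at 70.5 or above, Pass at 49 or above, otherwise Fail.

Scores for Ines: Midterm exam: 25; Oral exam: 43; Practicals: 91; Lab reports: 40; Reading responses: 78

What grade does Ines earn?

Merit

Lab reports (40) ≤ Practicals (91), so Practicals stays at 91.
Reading responses score 78 ≥ 55: minimum met.
Weighted total:
  Midterm exam 25 × 0.16 = 4
  Oral exam 43 × 0.07 = 3.01
  Practicals 91 × 0.47 = 42.77
  Lab reports 40 × 0.07 = 2.8
  Reading responses 78 × 0.23 = 17.94
Sum = 70.52
70.52 is ≥ 70.5 and < 92 → Merit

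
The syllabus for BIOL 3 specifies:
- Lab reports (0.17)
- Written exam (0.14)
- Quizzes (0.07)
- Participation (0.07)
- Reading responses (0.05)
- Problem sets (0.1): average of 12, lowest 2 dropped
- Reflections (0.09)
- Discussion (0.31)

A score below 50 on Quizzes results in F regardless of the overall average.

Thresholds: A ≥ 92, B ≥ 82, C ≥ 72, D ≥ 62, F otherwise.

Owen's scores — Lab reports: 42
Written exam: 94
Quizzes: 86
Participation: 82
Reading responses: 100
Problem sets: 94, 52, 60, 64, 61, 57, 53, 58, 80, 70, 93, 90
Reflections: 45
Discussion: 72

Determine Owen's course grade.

D

Problem sets: drop 52, 53 → average of remaining 10 = 727/10 = 72.7
Quizzes score 86 ≥ 50: minimum met.
Weighted total:
  Lab reports 42 × 0.17 = 7.14
  Written exam 94 × 0.14 = 13.16
  Quizzes 86 × 0.07 = 6.02
  Participation 82 × 0.07 = 5.74
  Reading responses 100 × 0.05 = 5
  Problem sets 72.7 × 0.1 = 7.27
  Reflections 45 × 0.09 = 4.05
  Discussion 72 × 0.31 = 22.32
Sum = 70.7
70.7 is ≥ 62 and < 72 → D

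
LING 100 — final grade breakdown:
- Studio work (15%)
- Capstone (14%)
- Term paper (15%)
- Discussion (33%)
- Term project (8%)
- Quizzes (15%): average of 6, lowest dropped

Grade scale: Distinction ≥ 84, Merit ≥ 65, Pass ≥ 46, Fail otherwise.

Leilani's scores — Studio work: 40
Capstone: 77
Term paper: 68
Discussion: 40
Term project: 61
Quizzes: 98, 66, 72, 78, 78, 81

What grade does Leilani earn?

Quizzes: drop 66 → average of remaining 5 = 407/5 = 81.4
Weighted total:
  Studio work 40 × 0.15 = 6
  Capstone 77 × 0.14 = 10.78
  Term paper 68 × 0.15 = 10.2
  Discussion 40 × 0.33 = 13.2
  Term project 61 × 0.08 = 4.88
  Quizzes 81.4 × 0.15 = 12.21
Sum = 57.27
57.27 is ≥ 46 and < 65 → Pass

Pass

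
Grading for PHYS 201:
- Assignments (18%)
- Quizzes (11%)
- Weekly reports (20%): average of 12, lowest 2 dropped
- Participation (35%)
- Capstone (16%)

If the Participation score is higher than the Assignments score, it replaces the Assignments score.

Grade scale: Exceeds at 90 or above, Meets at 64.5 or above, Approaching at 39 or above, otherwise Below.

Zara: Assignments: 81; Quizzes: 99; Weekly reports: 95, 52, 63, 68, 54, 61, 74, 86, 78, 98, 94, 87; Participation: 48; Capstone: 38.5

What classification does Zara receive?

Weekly reports: drop 52, 54 → average of remaining 10 = 804/10 = 80.4
Participation (48) ≤ Assignments (81), so Assignments stays at 81.
Weighted total:
  Assignments 81 × 0.18 = 14.58
  Quizzes 99 × 0.11 = 10.89
  Weekly reports 80.4 × 0.2 = 16.08
  Participation 48 × 0.35 = 16.8
  Capstone 38.5 × 0.16 = 6.16
Sum = 64.51
64.51 is ≥ 64.5 and < 90 → Meets

Meets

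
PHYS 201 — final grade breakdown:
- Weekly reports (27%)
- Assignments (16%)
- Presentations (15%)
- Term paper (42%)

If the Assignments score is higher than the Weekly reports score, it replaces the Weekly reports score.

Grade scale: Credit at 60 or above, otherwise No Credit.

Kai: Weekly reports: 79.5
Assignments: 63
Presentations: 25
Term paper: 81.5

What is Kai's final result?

Assignments (63) ≤ Weekly reports (79.5), so Weekly reports stays at 79.5.
Weighted total:
  Weekly reports 79.5 × 0.27 = 21.465
  Assignments 63 × 0.16 = 10.08
  Presentations 25 × 0.15 = 3.75
  Term paper 81.5 × 0.42 = 34.23
Sum = 69.525
69.525 ≥ 60 → Credit

Credit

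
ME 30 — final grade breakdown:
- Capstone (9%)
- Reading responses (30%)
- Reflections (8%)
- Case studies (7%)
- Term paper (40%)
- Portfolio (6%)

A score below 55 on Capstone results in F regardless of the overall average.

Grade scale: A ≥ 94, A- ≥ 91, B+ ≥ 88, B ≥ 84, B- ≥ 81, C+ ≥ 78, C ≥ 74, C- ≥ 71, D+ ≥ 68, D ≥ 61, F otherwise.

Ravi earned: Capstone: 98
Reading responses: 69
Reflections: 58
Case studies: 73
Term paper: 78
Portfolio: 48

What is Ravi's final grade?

Capstone score 98 ≥ 55: minimum met.
Weighted total:
  Capstone 98 × 0.09 = 8.82
  Reading responses 69 × 0.3 = 20.7
  Reflections 58 × 0.08 = 4.64
  Case studies 73 × 0.07 = 5.11
  Term paper 78 × 0.4 = 31.2
  Portfolio 48 × 0.06 = 2.88
Sum = 73.35
73.35 is ≥ 71 and < 74 → C-

C-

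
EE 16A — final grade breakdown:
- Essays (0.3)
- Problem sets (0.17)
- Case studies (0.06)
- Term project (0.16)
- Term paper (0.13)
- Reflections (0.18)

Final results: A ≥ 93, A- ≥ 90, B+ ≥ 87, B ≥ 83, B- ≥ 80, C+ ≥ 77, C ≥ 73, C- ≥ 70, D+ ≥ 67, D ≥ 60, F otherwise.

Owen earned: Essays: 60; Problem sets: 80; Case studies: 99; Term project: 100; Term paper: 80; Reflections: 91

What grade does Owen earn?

Weighted total:
  Essays 60 × 0.3 = 18
  Problem sets 80 × 0.17 = 13.6
  Case studies 99 × 0.06 = 5.94
  Term project 100 × 0.16 = 16
  Term paper 80 × 0.13 = 10.4
  Reflections 91 × 0.18 = 16.38
Sum = 80.32
80.32 is ≥ 80 and < 83 → B-

B-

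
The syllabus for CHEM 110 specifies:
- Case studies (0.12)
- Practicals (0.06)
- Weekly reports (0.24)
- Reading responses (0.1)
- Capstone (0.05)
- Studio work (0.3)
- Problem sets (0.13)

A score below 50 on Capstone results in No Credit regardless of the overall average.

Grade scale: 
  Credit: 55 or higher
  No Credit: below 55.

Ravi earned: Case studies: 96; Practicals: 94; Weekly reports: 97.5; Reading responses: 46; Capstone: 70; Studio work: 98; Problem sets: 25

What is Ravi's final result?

Capstone score 70 ≥ 50: minimum met.
Weighted total:
  Case studies 96 × 0.12 = 11.52
  Practicals 94 × 0.06 = 5.64
  Weekly reports 97.5 × 0.24 = 23.4
  Reading responses 46 × 0.1 = 4.6
  Capstone 70 × 0.05 = 3.5
  Studio work 98 × 0.3 = 29.4
  Problem sets 25 × 0.13 = 3.25
Sum = 81.31
81.31 ≥ 55 → Credit

Credit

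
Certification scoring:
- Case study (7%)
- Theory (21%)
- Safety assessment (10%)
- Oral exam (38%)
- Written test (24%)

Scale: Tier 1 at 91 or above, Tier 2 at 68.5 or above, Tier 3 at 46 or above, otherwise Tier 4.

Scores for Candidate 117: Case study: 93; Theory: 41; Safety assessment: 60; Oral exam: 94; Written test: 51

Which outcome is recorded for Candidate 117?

Tier 2

Weighted total:
  Case study 93 × 0.07 = 6.51
  Theory 41 × 0.21 = 8.61
  Safety assessment 60 × 0.1 = 6
  Oral exam 94 × 0.38 = 35.72
  Written test 51 × 0.24 = 12.24
Sum = 69.08
69.08 is ≥ 68.5 and < 91 → Tier 2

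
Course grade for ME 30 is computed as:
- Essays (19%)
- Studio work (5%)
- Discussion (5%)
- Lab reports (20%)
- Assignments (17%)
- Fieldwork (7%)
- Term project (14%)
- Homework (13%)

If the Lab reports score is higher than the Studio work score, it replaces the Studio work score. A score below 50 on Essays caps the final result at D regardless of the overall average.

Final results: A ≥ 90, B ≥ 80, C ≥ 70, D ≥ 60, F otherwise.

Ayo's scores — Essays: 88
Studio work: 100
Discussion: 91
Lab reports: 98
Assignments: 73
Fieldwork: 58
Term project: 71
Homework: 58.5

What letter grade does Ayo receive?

C

Lab reports (98) ≤ Studio work (100), so Studio work stays at 100.
Essays score 88 ≥ 50: minimum met.
Weighted total:
  Essays 88 × 0.19 = 16.72
  Studio work 100 × 0.05 = 5
  Discussion 91 × 0.05 = 4.55
  Lab reports 98 × 0.2 = 19.6
  Assignments 73 × 0.17 = 12.41
  Fieldwork 58 × 0.07 = 4.06
  Term project 71 × 0.14 = 9.94
  Homework 58.5 × 0.13 = 7.605
Sum = 79.885
79.885 is ≥ 70 and < 80 → C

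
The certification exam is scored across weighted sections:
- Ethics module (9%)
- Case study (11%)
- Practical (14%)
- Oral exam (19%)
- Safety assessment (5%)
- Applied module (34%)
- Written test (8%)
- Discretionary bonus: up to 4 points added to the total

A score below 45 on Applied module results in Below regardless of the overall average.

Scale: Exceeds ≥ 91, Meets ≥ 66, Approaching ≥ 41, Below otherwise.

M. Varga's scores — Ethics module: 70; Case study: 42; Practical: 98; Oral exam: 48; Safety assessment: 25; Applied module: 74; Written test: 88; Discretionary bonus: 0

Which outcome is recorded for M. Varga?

Applied module score 74 ≥ 45: minimum met.
Weighted total:
  Ethics module 70 × 0.09 = 6.3
  Case study 42 × 0.11 = 4.62
  Practical 98 × 0.14 = 13.72
  Oral exam 48 × 0.19 = 9.12
  Safety assessment 25 × 0.05 = 1.25
  Applied module 74 × 0.34 = 25.16
  Written test 88 × 0.08 = 7.04
Sum = 67.21
Discretionary bonus: 67.21 + 0 = 67.21
67.21 is ≥ 66 and < 91 → Meets

Meets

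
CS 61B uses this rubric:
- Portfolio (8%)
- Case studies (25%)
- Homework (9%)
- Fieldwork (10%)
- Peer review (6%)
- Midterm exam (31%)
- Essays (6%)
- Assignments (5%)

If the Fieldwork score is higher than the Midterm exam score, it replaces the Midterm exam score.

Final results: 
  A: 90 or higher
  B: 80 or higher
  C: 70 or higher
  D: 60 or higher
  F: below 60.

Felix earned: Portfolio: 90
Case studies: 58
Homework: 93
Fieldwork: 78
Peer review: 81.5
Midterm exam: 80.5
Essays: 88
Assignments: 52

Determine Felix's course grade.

Fieldwork (78) ≤ Midterm exam (80.5), so Midterm exam stays at 80.5.
Weighted total:
  Portfolio 90 × 0.08 = 7.2
  Case studies 58 × 0.25 = 14.5
  Homework 93 × 0.09 = 8.37
  Fieldwork 78 × 0.1 = 7.8
  Peer review 81.5 × 0.06 = 4.89
  Midterm exam 80.5 × 0.31 = 24.955
  Essays 88 × 0.06 = 5.28
  Assignments 52 × 0.05 = 2.6
Sum = 75.595
75.595 is ≥ 70 and < 80 → C

C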